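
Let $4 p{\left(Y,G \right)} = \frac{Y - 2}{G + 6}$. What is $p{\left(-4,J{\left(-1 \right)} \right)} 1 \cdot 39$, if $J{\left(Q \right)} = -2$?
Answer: $- \frac{117}{8} \approx -14.625$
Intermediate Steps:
$p{\left(Y,G \right)} = \frac{-2 + Y}{4 \left(6 + G\right)}$ ($p{\left(Y,G \right)} = \frac{\left(Y - 2\right) \frac{1}{G + 6}}{4} = \frac{\left(-2 + Y\right) \frac{1}{6 + G}}{4} = \frac{\frac{1}{6 + G} \left(-2 + Y\right)}{4} = \frac{-2 + Y}{4 \left(6 + G\right)}$)
$p{\left(-4,J{\left(-1 \right)} \right)} 1 \cdot 39 = \frac{-2 - 4}{4 \left(6 - 2\right)} 1 \cdot 39 = \frac{1}{4} \cdot \frac{1}{4} \left(-6\right) 1 \cdot 39 = \left(- \frac{3}{8}\right) 1 \cdot 39 = \left(- \frac{3}{8}\right) 39 = - \frac{117}{8}$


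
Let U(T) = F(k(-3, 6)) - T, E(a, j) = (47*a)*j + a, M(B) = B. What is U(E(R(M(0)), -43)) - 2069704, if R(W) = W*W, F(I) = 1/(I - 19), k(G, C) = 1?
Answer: -37254673/18 ≈ -2.0697e+6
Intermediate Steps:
F(I) = 1/(-19 + I)
R(W) = W²
E(a, j) = a + 47*a*j (E(a, j) = 47*a*j + a = a + 47*a*j)
U(T) = -1/18 - T (U(T) = 1/(-19 + 1) - T = 1/(-18) - T = -1/18 - T)
U(E(R(M(0)), -43)) - 2069704 = (-1/18 - 0²*(1 + 47*(-43))) - 2069704 = (-1/18 - 0*(1 - 2021)) - 2069704 = (-1/18 - 0*(-2020)) - 2069704 = (-1/18 - 1*0) - 2069704 = (-1/18 + 0) - 2069704 = -1/18 - 2069704 = -37254673/18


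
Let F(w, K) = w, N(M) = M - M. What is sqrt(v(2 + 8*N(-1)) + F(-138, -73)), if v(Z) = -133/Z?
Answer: I*sqrt(818)/2 ≈ 14.3*I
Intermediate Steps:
N(M) = 0
sqrt(v(2 + 8*N(-1)) + F(-138, -73)) = sqrt(-133/(2 + 8*0) - 138) = sqrt(-133/(2 + 0) - 138) = sqrt(-133/2 - 138) = sqrt(-409/2) = I*sqrt(818)/2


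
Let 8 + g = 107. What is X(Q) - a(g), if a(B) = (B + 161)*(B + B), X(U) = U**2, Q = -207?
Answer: -8631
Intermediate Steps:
g = 99 (g = -8 + 107 = 99)
a(B) = 2*B*(161 + B) (a(B) = (161 + B)*(2*B) = 2*B*(161 + B))
X(Q) - a(g) = (-207)**2 - 2*99*(161 + 99) = 42849 - 2*99*260 = 42849 - 1*51480 = 42849 - 51480 = -8631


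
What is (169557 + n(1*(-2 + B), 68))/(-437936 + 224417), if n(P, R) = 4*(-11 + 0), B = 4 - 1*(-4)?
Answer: -169513/213519 ≈ -0.79390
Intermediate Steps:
B = 8 (B = 4 + 4 = 8)
n(P, R) = -44 (n(P, R) = 4*(-11) = -44)
(169557 + n(1*(-2 + B), 68))/(-437936 + 224417) = (169557 - 44)/(-437936 + 224417) = 169513/(-213519) = 169513*(-1/213519) = -169513/213519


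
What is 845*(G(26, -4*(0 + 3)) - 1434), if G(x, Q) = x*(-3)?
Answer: -1277640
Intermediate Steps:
G(x, Q) = -3*x
845*(G(26, -4*(0 + 3)) - 1434) = 845*(-3*26 - 1434) = 845*(-78 - 1434) = 845*(-1512) = -1277640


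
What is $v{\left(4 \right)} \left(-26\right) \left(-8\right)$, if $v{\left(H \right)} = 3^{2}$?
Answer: $1872$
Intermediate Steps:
$v{\left(H \right)} = 9$
$v{\left(4 \right)} \left(-26\right) \left(-8\right) = 9 \left(-26\right) \left(-8\right) = \left(-234\right) \left(-8\right) = 1872$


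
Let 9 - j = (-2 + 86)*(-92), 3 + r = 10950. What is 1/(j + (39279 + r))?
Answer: 1/57963 ≈ 1.7252e-5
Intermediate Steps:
r = 10947 (r = -3 + 10950 = 10947)
j = 7737 (j = 9 - (-2 + 86)*(-92) = 9 - 84*(-92) = 9 - 1*(-7728) = 9 + 7728 = 7737)
1/(j + (39279 + r)) = 1/(7737 + (39279 + 10947)) = 1/(7737 + 50226) = 1/57963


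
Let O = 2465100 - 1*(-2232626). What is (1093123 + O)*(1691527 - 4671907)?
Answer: -17258930542620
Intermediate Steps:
O = 4697726 (O = 2465100 + 2232626 = 4697726)
(1093123 + O)*(1691527 - 4671907) = (1093123 + 4697726)*(1691527 - 4671907) = 5790849*(-2980380) = -17258930542620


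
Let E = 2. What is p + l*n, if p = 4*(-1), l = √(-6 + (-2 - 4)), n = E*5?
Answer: -4 + 20*I*√3 ≈ -4.0 + 34.641*I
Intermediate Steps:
n = 10 (n = 2*5 = 10)
l = 2*I*√3 (l = √(-6 - 6) = √(-12) = 2*I*√3 ≈ 3.4641*I)
p = -4
p + l*n = -4 + (2*I*√3)*10 = -4 + 20*I*√3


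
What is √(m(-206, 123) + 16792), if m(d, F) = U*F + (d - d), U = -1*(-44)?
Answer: 2*√5551 ≈ 149.01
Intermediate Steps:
U = 44
m(d, F) = 44*F (m(d, F) = 44*F + (d - d) = 44*F + 0 = 44*F)
√(m(-206, 123) + 16792) = √(44*123 + 16792) = √(5412 + 16792) = √22204 = 2*√5551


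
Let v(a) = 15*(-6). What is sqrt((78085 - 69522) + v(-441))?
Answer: sqrt(8473) ≈ 92.049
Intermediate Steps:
v(a) = -90
sqrt((78085 - 69522) + v(-441)) = sqrt((78085 - 69522) - 90) = sqrt(8563 - 90) = sqrt(8473)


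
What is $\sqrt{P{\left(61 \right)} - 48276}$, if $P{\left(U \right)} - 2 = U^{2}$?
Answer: $i \sqrt{44553} \approx 211.08 i$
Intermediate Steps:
$P{\left(U \right)} = 2 + U^{2}$
$\sqrt{P{\left(61 \right)} - 48276} = \sqrt{\left(2 + 61^{2}\right) - 48276} = \sqrt{\left(2 + 3721\right) - 48276} = \sqrt{3723 - 48276} = \sqrt{-44553} = i \sqrt{44553}$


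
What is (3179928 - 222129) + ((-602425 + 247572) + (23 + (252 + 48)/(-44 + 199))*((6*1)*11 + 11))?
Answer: 80750847/31 ≈ 2.6049e+6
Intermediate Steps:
(3179928 - 222129) + ((-602425 + 247572) + (23 + (252 + 48)/(-44 + 199))*((6*1)*11 + 11)) = 2957799 + (-354853 + (23 + 300/155)*(6*11 + 11)) = 2957799 + (-354853 + (23 + 300*(1/155))*(66 + 11)) = 2957799 + (-354853 + (23 + 60/31)*77) = 2957799 + (-354853 + (773/31)*77) = 2957799 + (-354853 + 59521/31) = 2957799 - 10940922/31 = 80750847/31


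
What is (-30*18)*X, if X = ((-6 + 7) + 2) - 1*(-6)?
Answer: -4860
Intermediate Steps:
X = 9 (X = (1 + 2) + 6 = 3 + 6 = 9)
(-30*18)*X = -30*18*9 = -540*9 = -4860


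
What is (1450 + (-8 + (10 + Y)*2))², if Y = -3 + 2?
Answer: 2131600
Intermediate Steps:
Y = -1
(1450 + (-8 + (10 + Y)*2))² = (1450 + (-8 + (10 - 1)*2))² = (1450 + (-8 + 9*2))² = (1450 + (-8 + 18))² = (1450 + 10)² = 1460² = 2131600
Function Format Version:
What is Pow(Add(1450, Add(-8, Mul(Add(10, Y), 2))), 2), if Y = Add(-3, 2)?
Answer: 2131600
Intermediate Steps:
Y = -1
Pow(Add(1450, Add(-8, Mul(Add(10, Y), 2))), 2) = Pow(Add(1450, Add(-8, Mul(Add(10, -1), 2))), 2) = Pow(Add(1450, Add(-8, Mul(9, 2))), 2) = Pow(Add(1450, Add(-8, 18)), 2) = Pow(Add(1450, 10), 2) = Pow(1460, 2) = 2131600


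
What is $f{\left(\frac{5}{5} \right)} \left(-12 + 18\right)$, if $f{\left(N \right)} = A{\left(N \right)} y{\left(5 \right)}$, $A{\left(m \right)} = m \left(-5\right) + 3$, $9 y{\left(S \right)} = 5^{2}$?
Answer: $- \frac{100}{3} \approx -33.333$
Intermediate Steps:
$y{\left(S \right)} = \frac{25}{9}$ ($y{\left(S \right)} = \frac{5^{2}}{9} = \frac{1}{9} \cdot 25 = \frac{25}{9}$)
$A{\left(m \right)} = 3 - 5 m$ ($A{\left(m \right)} = - 5 m + 3 = 3 - 5 m$)
$f{\left(N \right)} = \frac{25}{3} - \frac{125 N}{9}$ ($f{\left(N \right)} = \left(3 - 5 N\right) \frac{25}{9} = \frac{25}{3} - \frac{125 N}{9}$)
$f{\left(\frac{5}{5} \right)} \left(-12 + 18\right) = \left(\frac{25}{3} - \frac{125 \cdot \frac{5}{5}}{9}\right) \left(-12 + 18\right) = \left(\frac{25}{3} - \frac{125 \cdot 5 \cdot \frac{1}{5}}{9}\right) 6 = \left(\frac{25}{3} - \frac{125}{9}\right) 6 = \left(- \frac{50}{9}\right) 6 = - \frac{100}{3}$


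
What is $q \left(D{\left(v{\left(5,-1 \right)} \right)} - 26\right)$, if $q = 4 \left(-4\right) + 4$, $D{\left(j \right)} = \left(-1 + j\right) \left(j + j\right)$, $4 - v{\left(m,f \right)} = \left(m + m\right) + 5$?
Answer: $-2856$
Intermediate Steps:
$v{\left(m,f \right)} = -1 - 2 m$ ($v{\left(m,f \right)} = 4 - \left(\left(m + m\right) + 5\right) = 4 - \left(2 m + 5\right) = 4 - \left(5 + 2 m\right) = -1 - 2 m$)
$D{\left(j \right)} = 2 j \left(-1 + j\right)$ ($D{\left(j \right)} = \left(-1 + j\right) 2 j = 2 j \left(-1 + j\right)$)
$q = -12$ ($q = -16 + 4 = -12$)
$q \left(D{\left(v{\left(5,-1 \right)} \right)} - 26\right) = - 12 \left(2 \left(-1 - 10\right) \left(-1 - 11\right) - 26\right) = - 12 \left(2 \left(-11\right) \left(-1 - 11\right) - 26\right) = - 12 \left(2 \left(-11\right) \left(-12\right) - 26\right) = - 12 \left(264 - 26\right) = \left(-12\right) 238 = -2856$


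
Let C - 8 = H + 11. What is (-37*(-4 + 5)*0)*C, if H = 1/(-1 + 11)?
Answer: 0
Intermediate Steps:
H = ⅒ (H = 1/10 = ⅒ ≈ 0.10000)
C = 191/10 (C = 8 + (⅒ + 11) = 8 + 111/10 = 191/10 ≈ 19.100)
(-37*(-4 + 5)*0)*C = -37*(-4 + 5)*0*(191/10) = -37*0*(191/10) = 0*(191/10) = 0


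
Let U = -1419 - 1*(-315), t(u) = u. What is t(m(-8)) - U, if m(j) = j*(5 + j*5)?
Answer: 1384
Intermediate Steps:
m(j) = j*(5 + 5*j)
U = -1104 (U = -1419 + 315 = -1104)
t(m(-8)) - U = 5*(-8)*(1 - 8) - 1*(-1104) = 5*(-8)*(-7) + 1104 = 280 + 1104 = 1384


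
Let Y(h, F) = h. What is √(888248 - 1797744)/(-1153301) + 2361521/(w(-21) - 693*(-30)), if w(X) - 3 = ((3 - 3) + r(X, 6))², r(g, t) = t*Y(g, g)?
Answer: 138913/2157 - 2*I*√227374/1153301 ≈ 64.401 - 0.00082691*I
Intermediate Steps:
r(g, t) = g*t (r(g, t) = t*g = g*t)
w(X) = 3 + 36*X² (w(X) = 3 + ((3 - 3) + X*6)² = 3 + (0 + 6*X)² = 3 + (6*X)² = 3 + 36*X²)
√(888248 - 1797744)/(-1153301) + 2361521/(w(-21) - 693*(-30)) = √(888248 - 1797744)/(-1153301) + 2361521/((3 + 36*(-21)²) - 693*(-30)) = √(-909496)*(-1/1153301) + 2361521/((3 + 36*441) + 20790) = (2*I*√227374)*(-1/1153301) + 2361521/((3 + 15876) + 20790) = -2*I*√227374/1153301 + 2361521/(15879 + 20790) = -2*I*√227374/1153301 + 2361521/36669 = -2*I*√227374/1153301 + 2361521*(1/36669) = -2*I*√227374/1153301 + 138913/2157 = 138913/2157 - 2*I*√227374/1153301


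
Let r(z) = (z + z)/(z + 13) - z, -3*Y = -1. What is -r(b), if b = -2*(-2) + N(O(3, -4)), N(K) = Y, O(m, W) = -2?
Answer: 23/6 ≈ 3.8333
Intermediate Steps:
Y = ⅓ (Y = -⅓*(-1) = ⅓ ≈ 0.33333)
N(K) = ⅓
b = 13/3 (b = -2*(-2) + ⅓ = 4 + ⅓ = 13/3 ≈ 4.3333)
r(z) = -z + 2*z/(13 + z) (r(z) = (2*z)/(13 + z) - z = 2*z/(13 + z) - z = -z + 2*z/(13 + z))
-r(b) = -(-1)*13*(11 + 13/3)/(3*(13 + 13/3)) = -(-1)*13*46/(3*52/3*3) = -(-1)*13*3*46/(3*52*3) = -1*(-23/6) = 23/6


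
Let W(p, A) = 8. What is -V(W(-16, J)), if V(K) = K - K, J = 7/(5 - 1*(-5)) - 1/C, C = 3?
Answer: 0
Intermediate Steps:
J = 11/30 (J = 7/(5 - 1*(-5)) - 1/3 = 7/(5 + 5) - 1*⅓ = 7/10 - ⅓ = 11/30 ≈ 0.36667)
V(K) = 0
-V(W(-16, J)) = -1*0 = 0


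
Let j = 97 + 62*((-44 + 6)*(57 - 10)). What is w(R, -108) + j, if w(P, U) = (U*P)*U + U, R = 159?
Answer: 1743833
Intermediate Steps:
w(P, U) = U + P*U**2 (w(P, U) = (P*U)*U + U = P*U**2 + U = U + P*U**2)
j = -110635 (j = 97 + 62*(-38*47) = 97 + 62*(-1786) = 97 - 110732 = -110635)
w(R, -108) + j = -108*(1 + 159*(-108)) - 110635 = -108*(1 - 17172) - 110635 = -108*(-17171) - 110635 = 1854468 - 110635 = 1743833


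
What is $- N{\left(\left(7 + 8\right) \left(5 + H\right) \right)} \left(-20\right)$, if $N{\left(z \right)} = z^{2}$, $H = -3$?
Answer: $18000$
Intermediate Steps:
$- N{\left(\left(7 + 8\right) \left(5 + H\right) \right)} \left(-20\right) = - \left(\left(7 + 8\right) \left(5 - 3\right)\right)^{2} \left(-20\right) = - \left(15 \cdot 2\right)^{2} \left(-20\right) = - 30^{2} \left(-20\right) = \left(-1\right) 900 \left(-20\right) = \left(-900\right) \left(-20\right) = 18000$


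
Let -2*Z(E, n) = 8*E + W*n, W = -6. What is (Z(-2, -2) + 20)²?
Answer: 484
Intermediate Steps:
Z(E, n) = -4*E + 3*n (Z(E, n) = -(8*E - 6*n)/2 = -(-6*n + 8*E)/2 = -4*E + 3*n)
(Z(-2, -2) + 20)² = ((-4*(-2) + 3*(-2)) + 20)² = ((8 - 6) + 20)² = (2 + 20)² = 22² = 484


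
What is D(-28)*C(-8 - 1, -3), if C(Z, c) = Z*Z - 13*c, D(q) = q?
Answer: -3360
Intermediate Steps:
C(Z, c) = Z² - 13*c
D(-28)*C(-8 - 1, -3) = -28*((-8 - 1)² - 13*(-3)) = -28*((-9)² + 39) = -28*(81 + 39) = -28*120 = -3360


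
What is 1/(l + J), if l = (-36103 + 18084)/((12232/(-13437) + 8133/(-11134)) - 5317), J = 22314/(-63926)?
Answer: 25433242295216485/77287447243442811 ≈ 0.32907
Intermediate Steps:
J = -11157/31963 (J = 22314*(-1/63926) = -11157/31963 ≈ -0.34906)
l = 2695778587602/795708860095 (l = -18019/((12232*(-1/13437) + 8133*(-1/11134)) - 5317) = -18019/((-12232/13437 - 8133/11134) - 5317) = -18019/(-245474209/149607558 - 5317) = -18019/(-795708860095/149607558) = -18019*(-149607558/795708860095) = 2695778587602/795708860095 ≈ 3.3879)
1/(l + J) = 1/(2695778587602/795708860095 - 11157/31963) = 1/(77287447243442811/25433242295216485) = 25433242295216485/77287447243442811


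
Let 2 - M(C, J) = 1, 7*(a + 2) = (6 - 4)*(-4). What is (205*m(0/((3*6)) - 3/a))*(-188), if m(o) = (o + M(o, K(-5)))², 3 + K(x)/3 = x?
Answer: -17815115/121 ≈ -1.4723e+5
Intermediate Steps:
a = -22/7 (a = -2 + ((6 - 4)*(-4))/7 = -2 + (2*(-4))/7 = -2 + (⅐)*(-8) = -2 - 8/7 = -22/7 ≈ -3.1429)
K(x) = -9 + 3*x
M(C, J) = 1 (M(C, J) = 2 - 1*1 = 2 - 1 = 1)
m(o) = (1 + o)² (m(o) = (o + 1)² = (1 + o)²)
(205*m(0/((3*6)) - 3/a))*(-188) = (205*(1 + (0/((3*6)) - 3/(-22/7)))²)*(-188) = (205*(1 + (0/18 - 3*(-7/22)))²)*(-188) = (205*(1 + (0*(1/18) + 21/22))²)*(-188) = (205*(1 + (0 + 21/22))²)*(-188) = (205*(1 + 21/22)²)*(-188) = (205*(43/22)²)*(-188) = (205*(1849/484))*(-188) = (379045/484)*(-188) = -17815115/121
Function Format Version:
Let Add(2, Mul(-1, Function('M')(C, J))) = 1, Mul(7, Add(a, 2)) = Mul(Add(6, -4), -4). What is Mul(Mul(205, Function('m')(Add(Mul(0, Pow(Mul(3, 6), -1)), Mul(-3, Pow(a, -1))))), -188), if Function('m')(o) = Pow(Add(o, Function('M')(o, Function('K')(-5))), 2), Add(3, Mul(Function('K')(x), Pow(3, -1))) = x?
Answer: Rational(-17815115, 121) ≈ -1.4723e+5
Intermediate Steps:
a = Rational(-22, 7) (a = Add(-2, Mul(Rational(1, 7), Mul(Add(6, -4), -4))) = Add(-2, Mul(Rational(1, 7), Mul(2, -4))) = Add(-2, Mul(Rational(1, 7), -8)) = Add(-2, Rational(-8, 7)) = Rational(-22, 7) ≈ -3.1429)
Function('K')(x) = Add(-9, Mul(3, x))
Function('M')(C, J) = 1 (Function('M')(C, J) = Add(2, Mul(-1, 1)) = Add(2, -1) = 1)
Function('m')(o) = Pow(Add(1, o), 2) (Function('m')(o) = Pow(Add(o, 1), 2) = Pow(Add(1, o), 2))
Mul(Mul(205, Function('m')(Add(Mul(0, Pow(Mul(3, 6), -1)), Mul(-3, Pow(a, -1))))), -188) = Mul(Mul(205, Pow(Add(1, Add(Mul(0, Pow(Mul(3, 6), -1)), Mul(-3, Pow(Rational(-22, 7), -1)))), 2)), -188) = Mul(Mul(205, Pow(Add(1, Add(Mul(0, Pow(18, -1)), Mul(-3, Rational(-7, 22)))), 2)), -188) = Mul(Mul(205, Pow(Add(1, Add(Mul(0, Rational(1, 18)), Rational(21, 22))), 2)), -188) = Mul(Mul(205, Pow(Add(1, Add(0, Rational(21, 22))), 2)), -188) = Mul(Mul(205, Pow(Add(1, Rational(21, 22)), 2)), -188) = Mul(Mul(205, Pow(Rational(43, 22), 2)), -188) = Mul(Mul(205, Rational(1849, 484)), -188) = Mul(Rational(379045, 484), -188) = Rational(-17815115, 121)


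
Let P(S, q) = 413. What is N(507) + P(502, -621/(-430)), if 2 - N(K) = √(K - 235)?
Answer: 415 - 4*√17 ≈ 398.51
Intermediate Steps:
N(K) = 2 - √(-235 + K) (N(K) = 2 - √(K - 235) = 2 - √(-235 + K))
N(507) + P(502, -621/(-430)) = (2 - √(-235 + 507)) + 413 = (2 - √272) + 413 = (2 - 4*√17) + 413 = 415 - 4*√17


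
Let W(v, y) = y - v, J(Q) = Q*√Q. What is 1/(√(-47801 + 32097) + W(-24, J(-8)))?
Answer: I/(2*(-√3926 + 8*√2 + 12*I)) ≈ 0.0021581 - 0.0092338*I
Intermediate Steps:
J(Q) = Q^(3/2)
1/(√(-47801 + 32097) + W(-24, J(-8))) = 1/(√(-47801 + 32097) + ((-8)^(3/2) - 1*(-24))) = 1/(√(-15704) + (-16*I*√2 + 24)) = 1/(2*I*√3926 + (24 - 16*I*√2)) = 1/(24 - 16*I*√2 + 2*I*√3926)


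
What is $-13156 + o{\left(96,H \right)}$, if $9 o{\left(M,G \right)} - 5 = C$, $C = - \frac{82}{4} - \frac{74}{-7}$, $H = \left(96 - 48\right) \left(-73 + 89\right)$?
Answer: $- \frac{552575}{42} \approx -13157.0$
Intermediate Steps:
$H = 768$ ($H = 48 \cdot 16 = 768$)
$C = - \frac{139}{14}$ ($C = \left(-82\right) \frac{1}{4} - - \frac{74}{7} = - \frac{41}{2} + \frac{74}{7} = - \frac{139}{14} \approx -9.9286$)
$o{\left(M,G \right)} = - \frac{23}{42}$ ($o{\left(M,G \right)} = \frac{5}{9} + \frac{1}{9} \left(- \frac{139}{14}\right) = \frac{5}{9} - \frac{139}{126} = - \frac{23}{42}$)
$-13156 + o{\left(96,H \right)} = -13156 - \frac{23}{42} = - \frac{552575}{42}$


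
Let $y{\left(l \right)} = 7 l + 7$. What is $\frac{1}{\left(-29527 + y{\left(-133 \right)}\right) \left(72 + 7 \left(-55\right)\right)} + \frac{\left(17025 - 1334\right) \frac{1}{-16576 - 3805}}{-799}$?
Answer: $\frac{8798221356}{9129967755841} \approx 0.00096366$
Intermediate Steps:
$y{\left(l \right)} = 7 + 7 l$
$\frac{1}{\left(-29527 + y{\left(-133 \right)}\right) \left(72 + 7 \left(-55\right)\right)} + \frac{\left(17025 - 1334\right) \frac{1}{-16576 - 3805}}{-799} = \frac{1}{\left(-29527 + \left(7 + 7 \left(-133\right)\right)\right) \left(72 + 7 \left(-55\right)\right)} + \frac{\left(17025 - 1334\right) \frac{1}{-16576 - 3805}}{-799} = \frac{1}{\left(-29527 + \left(7 - 931\right)\right) \left(72 - 385\right)} + \frac{15691}{-20381} \left(- \frac{1}{799}\right) = \frac{1}{\left(-29527 - 924\right) \left(-313\right)} + 15691 \left(- \frac{1}{20381}\right) \left(- \frac{1}{799}\right) = \frac{1}{-30451} \left(- \frac{1}{313}\right) - - \frac{923}{957907} = \left(- \frac{1}{30451}\right) \left(- \frac{1}{313}\right) + \frac{923}{957907} = \frac{1}{9531163} + \frac{923}{957907} = \frac{8798221356}{9129967755841}$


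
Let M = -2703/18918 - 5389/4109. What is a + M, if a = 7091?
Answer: 183699725971/25911354 ≈ 7089.5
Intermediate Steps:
M = -37685243/25911354 (M = -2703*1/18918 - 5389*1/4109 = -901/6306 - 5389/4109 = -37685243/25911354 ≈ -1.4544)
a + M = 7091 - 37685243/25911354 = 183699725971/25911354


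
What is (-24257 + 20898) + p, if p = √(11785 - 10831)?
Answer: -3359 + 3*√106 ≈ -3328.1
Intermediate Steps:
p = 3*√106 (p = √954 = 3*√106 ≈ 30.887)
(-24257 + 20898) + p = (-24257 + 20898) + 3*√106 = -3359 + 3*√106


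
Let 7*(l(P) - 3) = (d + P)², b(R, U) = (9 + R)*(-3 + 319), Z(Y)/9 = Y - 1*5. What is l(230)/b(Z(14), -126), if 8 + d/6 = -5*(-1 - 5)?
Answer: 26213/39816 ≈ 0.65835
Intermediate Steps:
d = 132 (d = -48 + 6*(-5*(-1 - 5)) = -48 + 6*(-5*(-6)) = -48 + 6*30 = -48 + 180 = 132)
Z(Y) = -45 + 9*Y (Z(Y) = 9*(Y - 1*5) = 9*(Y - 5) = 9*(-5 + Y) = -45 + 9*Y)
b(R, U) = 2844 + 316*R (b(R, U) = (9 + R)*316 = 2844 + 316*R)
l(P) = 3 + (132 + P)²/7
l(230)/b(Z(14), -126) = (3 + (132 + 230)²/7)/(2844 + 316*(-45 + 9*14)) = (3 + (⅐)*362²)/(2844 + 316*(-45 + 126)) = (3 + (⅐)*131044)/(2844 + 316*81) = (3 + 131044/7)/(2844 + 25596) = (131065/7)/28440 = (131065/7)*(1/28440) = 26213/39816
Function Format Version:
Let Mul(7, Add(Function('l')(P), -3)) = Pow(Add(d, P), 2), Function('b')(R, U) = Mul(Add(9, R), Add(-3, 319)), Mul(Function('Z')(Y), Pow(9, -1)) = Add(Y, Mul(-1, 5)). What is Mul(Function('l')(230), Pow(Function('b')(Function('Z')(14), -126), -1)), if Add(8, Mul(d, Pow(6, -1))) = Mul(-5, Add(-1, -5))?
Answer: Rational(26213, 39816) ≈ 0.65835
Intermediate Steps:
d = 132 (d = Add(-48, Mul(6, Mul(-5, Add(-1, -5)))) = Add(-48, Mul(6, Mul(-5, -6))) = Add(-48, Mul(6, 30)) = Add(-48, 180) = 132)
Function('Z')(Y) = Add(-45, Mul(9, Y)) (Function('Z')(Y) = Mul(9, Add(Y, Mul(-1, 5))) = Mul(9, Add(Y, -5)) = Mul(9, Add(-5, Y)) = Add(-45, Mul(9, Y)))
Function('b')(R, U) = Add(2844, Mul(316, R)) (Function('b')(R, U) = Mul(Add(9, R), 316) = Add(2844, Mul(316, R)))
Function('l')(P) = Add(3, Mul(Rational(1, 7), Pow(Add(132, P), 2)))
Mul(Function('l')(230), Pow(Function('b')(Function('Z')(14), -126), -1)) = Mul(Add(3, Mul(Rational(1, 7), Pow(Add(132, 230), 2))), Pow(Add(2844, Mul(316, Add(-45, Mul(9, 14)))), -1)) = Mul(Add(3, Mul(Rational(1, 7), Pow(362, 2))), Pow(Add(2844, Mul(316, Add(-45, 126))), -1)) = Mul(Add(3, Mul(Rational(1, 7), 131044)), Pow(Add(2844, Mul(316, 81)), -1)) = Mul(Add(3, Rational(131044, 7)), Pow(Add(2844, 25596), -1)) = Mul(Rational(131065, 7), Pow(28440, -1)) = Mul(Rational(131065, 7), Rational(1, 28440)) = Rational(26213, 39816)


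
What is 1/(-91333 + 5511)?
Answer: -1/85822 ≈ -1.1652e-5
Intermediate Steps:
1/(-91333 + 5511) = 1/(-85822) = -1/85822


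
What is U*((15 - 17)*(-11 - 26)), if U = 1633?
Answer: 120842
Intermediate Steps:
U*((15 - 17)*(-11 - 26)) = 1633*((15 - 17)*(-11 - 26)) = 1633*(-2*(-37)) = 1633*74 = 120842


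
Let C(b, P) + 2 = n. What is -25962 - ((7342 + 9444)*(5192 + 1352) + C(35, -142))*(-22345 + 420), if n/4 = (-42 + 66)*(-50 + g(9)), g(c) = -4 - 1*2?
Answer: 2408290340588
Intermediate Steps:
g(c) = -6 (g(c) = -4 - 2 = -6)
n = -5376 (n = 4*((-42 + 66)*(-50 - 6)) = 4*(24*(-56)) = 4*(-1344) = -5376)
C(b, P) = -5378 (C(b, P) = -2 - 5376 = -5378)
-25962 - ((7342 + 9444)*(5192 + 1352) + C(35, -142))*(-22345 + 420) = -25962 - ((7342 + 9444)*(5192 + 1352) - 5378)*(-22345 + 420) = -25962 - (16786*6544 - 5378)*(-21925) = -25962 - (109847584 - 5378)*(-21925) = -25962 - 109842206*(-21925) = -25962 - 1*(-2408290366550) = -25962 + 2408290366550 = 2408290340588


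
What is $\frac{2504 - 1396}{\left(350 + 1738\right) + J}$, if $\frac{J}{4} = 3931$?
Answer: $\frac{277}{4453} \approx 0.062205$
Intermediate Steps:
$J = 15724$ ($J = 4 \cdot 3931 = 15724$)
$\frac{2504 - 1396}{\left(350 + 1738\right) + J} = \frac{2504 - 1396}{\left(350 + 1738\right) + 15724} = \frac{1108}{2088 + 15724} = \frac{1108}{17812} = 1108 \cdot \frac{1}{17812} = \frac{277}{4453}$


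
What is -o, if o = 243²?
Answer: -59049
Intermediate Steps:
o = 59049
-o = -1*59049 = -59049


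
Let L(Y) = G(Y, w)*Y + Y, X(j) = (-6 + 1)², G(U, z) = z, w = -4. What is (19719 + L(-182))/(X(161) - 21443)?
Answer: -20265/21418 ≈ -0.94617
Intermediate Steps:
X(j) = 25 (X(j) = (-5)² = 25)
L(Y) = -3*Y (L(Y) = -4*Y + Y = -3*Y)
(19719 + L(-182))/(X(161) - 21443) = (19719 - 3*(-182))/(25 - 21443) = (19719 + 546)/(-21418) = 20265*(-1/21418) = -20265/21418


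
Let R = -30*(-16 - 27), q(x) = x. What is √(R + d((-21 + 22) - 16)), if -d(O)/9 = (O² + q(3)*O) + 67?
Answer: I*√933 ≈ 30.545*I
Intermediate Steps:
R = 1290 (R = -30*(-43) = 1290)
d(O) = -603 - 27*O - 9*O² (d(O) = -9*((O² + 3*O) + 67) = -9*(67 + O² + 3*O) = -603 - 27*O - 9*O²)
√(R + d((-21 + 22) - 16)) = √(1290 + (-603 - 27*((-21 + 22) - 16) - 9*((-21 + 22) - 16)²)) = √(1290 + (-603 - 27*(1 - 16) - 9*(1 - 16)²)) = √(1290 + (-603 - 27*(-15) - 9*(-15)²)) = √(1290 + (-603 + 405 - 9*225)) = √(1290 + (-603 + 405 - 2025)) = √(1290 - 2223) = √(-933) = I*√933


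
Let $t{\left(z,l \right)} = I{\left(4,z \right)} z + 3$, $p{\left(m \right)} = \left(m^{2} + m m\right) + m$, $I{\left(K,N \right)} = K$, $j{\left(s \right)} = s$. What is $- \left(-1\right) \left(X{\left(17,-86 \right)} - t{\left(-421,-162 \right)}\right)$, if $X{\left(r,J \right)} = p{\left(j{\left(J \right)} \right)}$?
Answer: $16387$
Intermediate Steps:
$p{\left(m \right)} = m + 2 m^{2}$ ($p{\left(m \right)} = \left(m^{2} + m^{2}\right) + m = 2 m^{2} + m = m + 2 m^{2}$)
$X{\left(r,J \right)} = J \left(1 + 2 J\right)$
$t{\left(z,l \right)} = 3 + 4 z$ ($t{\left(z,l \right)} = 4 z + 3 = 3 + 4 z$)
$- \left(-1\right) \left(X{\left(17,-86 \right)} - t{\left(-421,-162 \right)}\right) = - \left(-1\right) \left(- 86 \left(1 + 2 \left(-86\right)\right) - \left(3 + 4 \left(-421\right)\right)\right) = - \left(-1\right) \left(- 86 \left(1 - 172\right) - \left(3 - 1684\right)\right) = - \left(-1\right) \left(\left(-86\right) \left(-171\right) - -1681\right) = - \left(-1\right) \left(14706 + 1681\right) = - \left(-1\right) 16387 = \left(-1\right) \left(-16387\right) = 16387$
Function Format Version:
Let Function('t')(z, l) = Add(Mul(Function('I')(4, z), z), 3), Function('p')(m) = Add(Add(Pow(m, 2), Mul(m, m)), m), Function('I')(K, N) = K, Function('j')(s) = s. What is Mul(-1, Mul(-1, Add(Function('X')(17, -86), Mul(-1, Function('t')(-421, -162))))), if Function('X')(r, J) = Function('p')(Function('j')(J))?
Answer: 16387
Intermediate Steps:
Function('p')(m) = Add(m, Mul(2, Pow(m, 2))) (Function('p')(m) = Add(Add(Pow(m, 2), Pow(m, 2)), m) = Add(Mul(2, Pow(m, 2)), m) = Add(m, Mul(2, Pow(m, 2))))
Function('X')(r, J) = Mul(J, Add(1, Mul(2, J)))
Function('t')(z, l) = Add(3, Mul(4, z)) (Function('t')(z, l) = Add(Mul(4, z), 3) = Add(3, Mul(4, z)))
Mul(-1, Mul(-1, Add(Function('X')(17, -86), Mul(-1, Function('t')(-421, -162))))) = Mul(-1, Mul(-1, Add(Mul(-86, Add(1, Mul(2, -86))), Mul(-1, Add(3, Mul(4, -421)))))) = Mul(-1, Mul(-1, Add(Mul(-86, Add(1, -172)), Mul(-1, Add(3, -1684))))) = Mul(-1, Mul(-1, Add(Mul(-86, -171), Mul(-1, -1681)))) = Mul(-1, Mul(-1, Add(14706, 1681))) = Mul(-1, Mul(-1, 16387)) = Mul(-1, -16387) = 16387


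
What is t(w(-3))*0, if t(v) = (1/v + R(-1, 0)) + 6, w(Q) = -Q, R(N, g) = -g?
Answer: 0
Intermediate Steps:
t(v) = 6 + 1/v (t(v) = (1/v - 1*0) + 6 = (1/v + 0) + 6 = 1/v + 6 = 6 + 1/v)
t(w(-3))*0 = (6 + 1/(-1*(-3)))*0 = (6 + 1/3)*0 = (6 + ⅓)*0 = (19/3)*0 = 0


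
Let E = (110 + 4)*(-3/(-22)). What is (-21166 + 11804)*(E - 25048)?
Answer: 2577892234/11 ≈ 2.3435e+8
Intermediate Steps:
E = 171/11 (E = 114*(-3*(-1/22)) = 114*(3/22) = 171/11 ≈ 15.545)
(-21166 + 11804)*(E - 25048) = (-21166 + 11804)*(171/11 - 25048) = -9362*(-275357/11) = 2577892234/11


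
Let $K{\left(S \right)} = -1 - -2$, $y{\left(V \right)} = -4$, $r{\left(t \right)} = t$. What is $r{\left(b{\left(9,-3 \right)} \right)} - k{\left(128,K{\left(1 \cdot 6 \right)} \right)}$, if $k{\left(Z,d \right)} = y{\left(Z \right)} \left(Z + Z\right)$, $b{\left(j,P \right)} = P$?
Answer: $1021$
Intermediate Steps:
$K{\left(S \right)} = 1$ ($K{\left(S \right)} = -1 + 2 = 1$)
$k{\left(Z,d \right)} = - 8 Z$ ($k{\left(Z,d \right)} = - 4 \left(Z + Z\right) = - 4 \cdot 2 Z = - 8 Z$)
$r{\left(b{\left(9,-3 \right)} \right)} - k{\left(128,K{\left(1 \cdot 6 \right)} \right)} = -3 - \left(-8\right) 128 = -3 - -1024 = -3 + 1024 = 1021$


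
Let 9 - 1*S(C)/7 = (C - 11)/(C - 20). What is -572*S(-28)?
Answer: -131131/4 ≈ -32783.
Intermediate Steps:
S(C) = 63 - 7*(-11 + C)/(-20 + C) (S(C) = 63 - 7*(C - 11)/(C - 20) = 63 - 7*(-11 + C)/(-20 + C))
-572*S(-28) = -4004*(-169 + 8*(-28))/(-20 - 28) = -4004*(-169 - 224)/(-48) = -4004*(-1)*(-393)/48 = -572*917/16 = -131131/4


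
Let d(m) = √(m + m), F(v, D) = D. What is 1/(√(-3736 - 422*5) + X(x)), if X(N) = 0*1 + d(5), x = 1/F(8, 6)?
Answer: 1/(√10 + I*√5846) ≈ 0.00054001 - 0.013057*I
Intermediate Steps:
x = ⅙ (x = 1/6 = ⅙ ≈ 0.16667)
d(m) = √2*√m (d(m) = √(2*m) = √2*√m)
X(N) = √10 (X(N) = 0*1 + √2*√5 = 0 + √10 = √10)
1/(√(-3736 - 422*5) + X(x)) = 1/(√(-3736 - 422*5) + √10) = 1/(√(-3736 - 2110) + √10) = 1/(√(-5846) + √10) = 1/(I*√5846 + √10) = 1/(√10 + I*√5846)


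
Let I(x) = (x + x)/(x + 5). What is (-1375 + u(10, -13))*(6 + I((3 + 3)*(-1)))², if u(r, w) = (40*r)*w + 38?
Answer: -2117988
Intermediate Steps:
u(r, w) = 38 + 40*r*w (u(r, w) = 40*r*w + 38 = 38 + 40*r*w)
I(x) = 2*x/(5 + x) (I(x) = (2*x)/(5 + x) = 2*x/(5 + x))
(-1375 + u(10, -13))*(6 + I((3 + 3)*(-1)))² = (-1375 + (38 + 40*10*(-13)))*(6 + 2*((3 + 3)*(-1))/(5 + (3 + 3)*(-1)))² = (-1375 + (38 - 5200))*(6 + 2*(6*(-1))/(5 + 6*(-1)))² = (-1375 - 5162)*(6 + 2*(-6)/(5 - 6))² = -6537*(6 + 2*(-6)/(-1))² = -6537*(6 + 2*(-6)*(-1))² = -6537*(6 + 12)² = -6537*18² = -6537*324 = -2117988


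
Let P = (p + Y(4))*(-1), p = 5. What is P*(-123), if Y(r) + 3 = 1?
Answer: 369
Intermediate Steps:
Y(r) = -2 (Y(r) = -3 + 1 = -2)
P = -3 (P = (5 - 2)*(-1) = 3*(-1) = -3)
P*(-123) = -3*(-123) = 369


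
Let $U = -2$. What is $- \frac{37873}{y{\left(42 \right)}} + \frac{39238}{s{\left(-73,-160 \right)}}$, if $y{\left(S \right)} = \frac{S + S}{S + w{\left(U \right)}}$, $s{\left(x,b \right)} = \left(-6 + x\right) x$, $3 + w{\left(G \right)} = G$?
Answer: $- \frac{8078006875}{484428} \approx -16675.0$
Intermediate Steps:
$w{\left(G \right)} = -3 + G$
$s{\left(x,b \right)} = x \left(-6 + x\right)$
$y{\left(S \right)} = \frac{2 S}{-5 + S}$ ($y{\left(S \right)} = \frac{S + S}{S - 5} = \frac{2 S}{S - 5} = \frac{2 S}{-5 + S}$)
$- \frac{37873}{y{\left(42 \right)}} + \frac{39238}{s{\left(-73,-160 \right)}} = - \frac{37873}{2 \cdot 42 \frac{1}{-5 + 42}} + \frac{39238}{\left(-73\right) \left(-6 - 73\right)} = - \frac{37873}{2 \cdot 42 \cdot \frac{1}{37}} + \frac{39238}{\left(-73\right) \left(-79\right)} = - \frac{37873}{2 \cdot 42 \cdot \frac{1}{37}} + \frac{39238}{5767} = - \frac{37873}{\frac{84}{37}} + 39238 \cdot \frac{1}{5767} = \left(-37873\right) \frac{37}{84} + \frac{39238}{5767} = - \frac{1401301}{84} + \frac{39238}{5767} = - \frac{8078006875}{484428}$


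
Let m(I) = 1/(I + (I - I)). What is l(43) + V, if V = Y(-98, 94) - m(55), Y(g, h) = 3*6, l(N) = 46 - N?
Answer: 1154/55 ≈ 20.982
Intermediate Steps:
m(I) = 1/I (m(I) = 1/(I + 0) = 1/I)
Y(g, h) = 18
V = 989/55 (V = 18 - 1/55 = 989/55 ≈ 17.982)
l(43) + V = (46 - 1*43) + 989/55 = (46 - 43) + 989/55 = 3 + 989/55 = 1154/55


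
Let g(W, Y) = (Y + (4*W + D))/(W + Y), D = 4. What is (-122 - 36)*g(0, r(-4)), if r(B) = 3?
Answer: -1106/3 ≈ -368.67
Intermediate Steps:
g(W, Y) = (4 + Y + 4*W)/(W + Y) (g(W, Y) = (Y + (4*W + 4))/(W + Y) = (Y + (4 + 4*W))/(W + Y) = (4 + Y + 4*W)/(W + Y))
(-122 - 36)*g(0, r(-4)) = (-122 - 36)*((4 + 3 + 4*0)/(0 + 3)) = -158*(4 + 3 + 0)/3 = -158*7/3 = -1106/3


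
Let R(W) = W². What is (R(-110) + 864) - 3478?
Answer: 9486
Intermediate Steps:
(R(-110) + 864) - 3478 = ((-110)² + 864) - 3478 = (12100 + 864) - 3478 = 12964 - 3478 = 9486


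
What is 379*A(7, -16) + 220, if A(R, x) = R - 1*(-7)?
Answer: 5526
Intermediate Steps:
A(R, x) = 7 + R (A(R, x) = R + 7 = 7 + R)
379*A(7, -16) + 220 = 379*(7 + 7) + 220 = 379*14 + 220 = 5306 + 220 = 5526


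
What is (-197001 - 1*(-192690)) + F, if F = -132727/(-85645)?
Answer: -52726124/12235 ≈ -4309.5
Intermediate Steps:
F = 18961/12235 (F = -132727*(-1/85645) = 18961/12235 ≈ 1.5497)
(-197001 - 1*(-192690)) + F = (-197001 - 1*(-192690)) + 18961/12235 = (-197001 + 192690) + 18961/12235 = -4311 + 18961/12235 = -52726124/12235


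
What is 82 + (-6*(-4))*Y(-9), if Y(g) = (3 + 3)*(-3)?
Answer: -350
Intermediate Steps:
Y(g) = -18 (Y(g) = 6*(-3) = -18)
82 + (-6*(-4))*Y(-9) = 82 - 6*(-4)*(-18) = 82 + 24*(-18) = 82 - 432 = -350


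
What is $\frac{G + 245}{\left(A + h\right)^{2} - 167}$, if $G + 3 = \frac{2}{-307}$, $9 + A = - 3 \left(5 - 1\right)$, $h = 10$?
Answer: $- \frac{37146}{7061} \approx -5.2607$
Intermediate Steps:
$A = -21$ ($A = -9 - 3 \left(5 - 1\right) = -9 - 12 = -21$)
$G = - \frac{923}{307}$ ($G = -3 + \frac{2}{-307} = -3 + 2 \left(- \frac{1}{307}\right) = -3 - \frac{2}{307} = - \frac{923}{307} \approx -3.0065$)
$\frac{G + 245}{\left(A + h\right)^{2} - 167} = \frac{- \frac{923}{307} + 245}{\left(-21 + 10\right)^{2} - 167} = \frac{74292}{307 \left(\left(-11\right)^{2} - 167\right)} = \frac{74292}{307 \left(121 - 167\right)} = \frac{74292}{307 \left(-46\right)} = \frac{74292}{307} \left(- \frac{1}{46}\right) = - \frac{37146}{7061}$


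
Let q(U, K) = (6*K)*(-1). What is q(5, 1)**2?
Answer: 36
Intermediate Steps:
q(U, K) = -6*K
q(5, 1)**2 = (-6*1)**2 = (-6)**2 = 36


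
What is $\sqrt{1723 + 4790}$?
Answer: $\sqrt{6513} \approx 80.703$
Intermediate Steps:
$\sqrt{1723 + 4790} = \sqrt{6513}$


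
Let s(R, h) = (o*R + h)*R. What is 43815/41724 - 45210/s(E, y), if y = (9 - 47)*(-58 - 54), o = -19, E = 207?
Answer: 35675/95404 ≈ 0.37394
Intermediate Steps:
y = 4256 (y = -38*(-112) = 4256)
s(R, h) = R*(h - 19*R) (s(R, h) = (-19*R + h)*R = (h - 19*R)*R = R*(h - 19*R))
43815/41724 - 45210/s(E, y) = 43815/41724 - 45210*1/(207*(4256 - 19*207)) = 43815*(1/41724) - 45210*1/(207*(4256 - 3933)) = 14605/13908 - 45210/(207*323) = 14605/13908 - 45210/66861 = 14605/13908 - 45210*1/66861 = 14605/13908 - 15070/22287 = 35675/95404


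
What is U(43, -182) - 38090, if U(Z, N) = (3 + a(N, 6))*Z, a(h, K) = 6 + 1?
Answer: -37660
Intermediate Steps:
a(h, K) = 7
U(Z, N) = 10*Z (U(Z, N) = (3 + 7)*Z = 10*Z)
U(43, -182) - 38090 = 10*43 - 38090 = 430 - 38090 = -37660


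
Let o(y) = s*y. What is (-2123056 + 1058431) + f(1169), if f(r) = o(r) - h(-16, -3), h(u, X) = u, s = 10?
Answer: -1052919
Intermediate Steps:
o(y) = 10*y
f(r) = 16 + 10*r (f(r) = 10*r - 1*(-16) = 10*r + 16 = 16 + 10*r)
(-2123056 + 1058431) + f(1169) = (-2123056 + 1058431) + (16 + 10*1169) = -1064625 + (16 + 11690) = -1064625 + 11706 = -1052919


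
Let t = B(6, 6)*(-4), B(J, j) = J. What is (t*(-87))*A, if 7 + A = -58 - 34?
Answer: -206712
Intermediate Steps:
t = -24 (t = 6*(-4) = -24)
A = -99 (A = -7 + (-58 - 34) = -7 - 92 = -99)
(t*(-87))*A = -24*(-87)*(-99) = 2088*(-99) = -206712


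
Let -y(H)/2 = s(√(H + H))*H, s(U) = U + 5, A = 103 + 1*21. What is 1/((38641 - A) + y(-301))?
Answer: 41527/1942658937 - 602*I*√602/1942658937 ≈ 2.1376e-5 - 7.6032e-6*I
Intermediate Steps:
A = 124 (A = 103 + 21 = 124)
s(U) = 5 + U
y(H) = -2*H*(5 + √2*√H) (y(H) = -2*(5 + √(H + H))*H = -2*(5 + √(2*H))*H = -2*(5 + √2*√H)*H = -2*H*(5 + √2*√H))
1/((38641 - A) + y(-301)) = 1/((38641 - 1*124) - 2*(-301)*(5 + √2*√(-301))) = 1/((38641 - 124) - 2*(-301)*(5 + √2*(I*√301))) = 1/(38517 - 2*(-301)*(5 + I*√602)) = 1/(38517 + (3010 + 602*I*√602)) = 1/(41527 + 602*I*√602)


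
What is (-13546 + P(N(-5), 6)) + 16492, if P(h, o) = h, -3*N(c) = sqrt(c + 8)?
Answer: 2946 - sqrt(3)/3 ≈ 2945.4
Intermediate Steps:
N(c) = -sqrt(8 + c)/3 (N(c) = -sqrt(c + 8)/3 = -sqrt(8 + c)/3)
(-13546 + P(N(-5), 6)) + 16492 = (-13546 - sqrt(8 - 5)/3) + 16492 = (-13546 - sqrt(3)/3) + 16492 = 2946 - sqrt(3)/3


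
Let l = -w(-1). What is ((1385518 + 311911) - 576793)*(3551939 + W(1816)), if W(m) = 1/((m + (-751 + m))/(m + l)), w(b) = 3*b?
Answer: 11467622923177608/2881 ≈ 3.9804e+12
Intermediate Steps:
l = 3 (l = -3*(-1) = -1*(-3) = 3)
W(m) = (3 + m)/(-751 + 2*m) (W(m) = 1/((m + (-751 + m))/(m + 3)) = 1/((-751 + 2*m)/(3 + m)) = (3 + m)/(-751 + 2*m))
((1385518 + 311911) - 576793)*(3551939 + W(1816)) = ((1385518 + 311911) - 576793)*(3551939 + (3 + 1816)/(-751 + 2*1816)) = (1697429 - 576793)*(3551939 + 1819/(-751 + 3632)) = 1120636*(3551939 + 1819/2881) = 1120636*(10233138078/2881) = 11467622923177608/2881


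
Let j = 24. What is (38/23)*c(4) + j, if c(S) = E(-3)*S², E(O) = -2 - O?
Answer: 1160/23 ≈ 50.435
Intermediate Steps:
c(S) = S² (c(S) = (-2 - 1*(-3))*S² = (-2 + 3)*S² = 1*S² = S²)
(38/23)*c(4) + j = (38/23)*4² + 24 = (38*(1/23))*16 + 24 = (38/23)*16 + 24 = 608/23 + 24 = 1160/23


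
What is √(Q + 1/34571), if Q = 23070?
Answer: √27572203760441/34571 ≈ 151.89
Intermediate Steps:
√(Q + 1/34571) = √(23070 + 1/34571) = √(797552971/34571) = √27572203760441/34571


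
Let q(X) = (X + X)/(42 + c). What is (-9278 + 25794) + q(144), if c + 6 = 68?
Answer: 214744/13 ≈ 16519.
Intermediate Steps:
c = 62 (c = -6 + 68 = 62)
q(X) = X/52 (q(X) = (X + X)/(42 + 62) = (2*X)/104 = (2*X)*(1/104) = X/52)
(-9278 + 25794) + q(144) = (-9278 + 25794) + (1/52)*144 = 16516 + 36/13 = 214744/13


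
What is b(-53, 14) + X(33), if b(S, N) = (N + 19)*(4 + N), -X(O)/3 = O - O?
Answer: 594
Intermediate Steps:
X(O) = 0 (X(O) = -3*(O - O) = -3*0 = 0)
b(S, N) = (4 + N)*(19 + N) (b(S, N) = (19 + N)*(4 + N) = (4 + N)*(19 + N))
b(-53, 14) + X(33) = (76 + 14**2 + 23*14) + 0 = (76 + 196 + 322) + 0 = 594 + 0 = 594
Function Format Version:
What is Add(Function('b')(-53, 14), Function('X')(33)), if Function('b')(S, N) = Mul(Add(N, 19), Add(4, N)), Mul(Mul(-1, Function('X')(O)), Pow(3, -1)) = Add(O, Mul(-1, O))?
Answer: 594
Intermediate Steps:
Function('X')(O) = 0 (Function('X')(O) = Mul(-3, Add(O, Mul(-1, O))) = Mul(-3, 0) = 0)
Function('b')(S, N) = Mul(Add(4, N), Add(19, N)) (Function('b')(S, N) = Mul(Add(19, N), Add(4, N)) = Mul(Add(4, N), Add(19, N)))
Add(Function('b')(-53, 14), Function('X')(33)) = Add(Add(76, Pow(14, 2), Mul(23, 14)), 0) = Add(Add(76, 196, 322), 0) = Add(594, 0) = 594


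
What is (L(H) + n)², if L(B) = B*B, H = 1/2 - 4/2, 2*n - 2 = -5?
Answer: 9/16 ≈ 0.56250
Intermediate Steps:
n = -3/2 (n = 1 + (½)*(-5) = 1 - 5/2 = -3/2 ≈ -1.5000)
H = -3/2 (H = 1*(½) - 4*½ = ½ - 2 = -3/2 ≈ -1.5000)
L(B) = B²
(L(H) + n)² = ((-3/2)² - 3/2)² = (9/4 - 3/2)² = (¾)² = 9/16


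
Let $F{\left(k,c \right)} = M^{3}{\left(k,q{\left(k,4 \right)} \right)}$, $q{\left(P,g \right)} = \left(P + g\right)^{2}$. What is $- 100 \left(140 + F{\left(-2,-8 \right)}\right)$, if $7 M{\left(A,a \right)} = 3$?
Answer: $- \frac{4804700}{343} \approx -14008.0$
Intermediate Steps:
$M{\left(A,a \right)} = \frac{3}{7}$ ($M{\left(A,a \right)} = \frac{1}{7} \cdot 3 = \frac{3}{7}$)
$F{\left(k,c \right)} = \frac{27}{343}$ ($F{\left(k,c \right)} = \left(\frac{3}{7}\right)^{3} = \frac{27}{343}$)
$- 100 \left(140 + F{\left(-2,-8 \right)}\right) = - 100 \left(140 + \frac{27}{343}\right) = \left(-100\right) \frac{48047}{343} = - \frac{4804700}{343}$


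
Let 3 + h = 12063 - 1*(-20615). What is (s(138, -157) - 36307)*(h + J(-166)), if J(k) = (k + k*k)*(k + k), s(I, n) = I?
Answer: 327720256045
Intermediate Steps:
h = 32675 (h = -3 + (12063 - 1*(-20615)) = -3 + (12063 + 20615) = -3 + 32678 = 32675)
J(k) = 2*k*(k + k²) (J(k) = (k + k²)*(2*k) = 2*k*(k + k²))
(s(138, -157) - 36307)*(h + J(-166)) = (138 - 36307)*(32675 + 2*(-166)²*(1 - 166)) = -36169*(32675 + 2*27556*(-165)) = -36169*(32675 - 9093480) = -36169*(-9060805) = 327720256045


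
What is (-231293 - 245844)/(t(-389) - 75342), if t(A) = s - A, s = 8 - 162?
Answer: 477137/75107 ≈ 6.3528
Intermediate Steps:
s = -154
t(A) = -154 - A
(-231293 - 245844)/(t(-389) - 75342) = (-231293 - 245844)/((-154 - 1*(-389)) - 75342) = -477137/((-154 + 389) - 75342) = -477137/(235 - 75342) = -477137/(-75107) = -477137*(-1/75107) = 477137/75107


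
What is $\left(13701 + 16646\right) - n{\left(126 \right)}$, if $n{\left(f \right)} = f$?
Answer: $30221$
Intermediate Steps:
$\left(13701 + 16646\right) - n{\left(126 \right)} = \left(13701 + 16646\right) - 126 = 30347 - 126 = 30221$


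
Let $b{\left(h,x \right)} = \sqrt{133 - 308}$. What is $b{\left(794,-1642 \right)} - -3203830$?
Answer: $3203830 + 5 i \sqrt{7} \approx 3.2038 \cdot 10^{6} + 13.229 i$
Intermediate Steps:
$b{\left(h,x \right)} = 5 i \sqrt{7}$ ($b{\left(h,x \right)} = \sqrt{-175} = 5 i \sqrt{7}$)
$b{\left(794,-1642 \right)} - -3203830 = 5 i \sqrt{7} - -3203830 = 5 i \sqrt{7} + 3203830 = 3203830 + 5 i \sqrt{7}$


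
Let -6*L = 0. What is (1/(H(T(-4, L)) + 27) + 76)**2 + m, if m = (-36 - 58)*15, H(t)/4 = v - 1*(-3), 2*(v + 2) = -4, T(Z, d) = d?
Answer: 2313111/529 ≈ 4372.6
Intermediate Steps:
L = 0 (L = -1/6*0 = 0)
v = -4 (v = -2 + (1/2)*(-4) = -2 - 2 = -4)
H(t) = -4 (H(t) = 4*(-4 - 1*(-3)) = 4*(-4 + 3) = 4*(-1) = -4)
m = -1410 (m = -94*15 = -1410)
(1/(H(T(-4, L)) + 27) + 76)**2 + m = (1/(-4 + 27) + 76)**2 - 1410 = (1/23 + 76)**2 - 1410 = (1749/23)**2 - 1410 = 3059001/529 - 1410 = 2313111/529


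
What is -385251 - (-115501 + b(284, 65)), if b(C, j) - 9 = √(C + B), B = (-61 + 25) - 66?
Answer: -269759 - √182 ≈ -2.6977e+5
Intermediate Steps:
B = -102 (B = -36 - 66 = -102)
b(C, j) = 9 + √(-102 + C) (b(C, j) = 9 + √(C - 102) = 9 + √(-102 + C))
-385251 - (-115501 + b(284, 65)) = -385251 - (-115501 + (9 + √(-102 + 284))) = -385251 - (-115501 + (9 + √182)) = -385251 - (-115492 + √182) = -385251 + (115492 - √182) = -269759 - √182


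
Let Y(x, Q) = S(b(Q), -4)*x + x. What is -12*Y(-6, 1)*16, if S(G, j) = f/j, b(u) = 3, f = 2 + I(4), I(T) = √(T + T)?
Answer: 576 - 576*√2 ≈ -238.59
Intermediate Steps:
I(T) = √2*√T (I(T) = √(2*T) = √2*√T)
f = 2 + 2*√2 (f = 2 + √2*√4 = 2 + √2*2 = 2 + 2*√2 ≈ 4.8284)
S(G, j) = (2 + 2*√2)/j
Y(x, Q) = x + x*(-½ - √2/2) (Y(x, Q) = (2*(1 + √2)/(-4))*x + x = (2*(-¼)*(1 + √2))*x + x = (-½ - √2/2)*x + x = x*(-½ - √2/2) + x = x + x*(-½ - √2/2))
-12*Y(-6, 1)*16 = -6*(-6)*(1 - √2)*16 = -12*(-3 + 3*√2)*16 = (36 - 36*√2)*16 = 576 - 576*√2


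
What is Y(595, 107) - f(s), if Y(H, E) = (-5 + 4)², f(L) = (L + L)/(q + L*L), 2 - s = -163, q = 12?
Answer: 8969/9079 ≈ 0.98788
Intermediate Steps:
s = 165 (s = 2 - 1*(-163) = 2 + 163 = 165)
f(L) = 2*L/(12 + L²) (f(L) = (L + L)/(12 + L*L) = (2*L)/(12 + L²) = 2*L/(12 + L²))
Y(H, E) = 1 (Y(H, E) = (-1)² = 1)
Y(595, 107) - f(s) = 1 - 2*165/(12 + 165²) = 1 - 2*165/(12 + 27225) = 1 - 2*165/27237 = 1 - 1*110/9079 = 1 - 110/9079 = 8969/9079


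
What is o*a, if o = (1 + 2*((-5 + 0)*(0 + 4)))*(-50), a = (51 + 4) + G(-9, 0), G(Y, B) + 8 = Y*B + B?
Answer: 91650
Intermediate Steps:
G(Y, B) = -8 + B + B*Y (G(Y, B) = -8 + (Y*B + B) = -8 + (B*Y + B) = -8 + (B + B*Y) = -8 + B + B*Y)
a = 47 (a = (51 + 4) + (-8 + 0 + 0*(-9)) = 55 + (-8 + 0 + 0) = 55 - 8 = 47)
o = 1950 (o = (1 + 2*(-5*4))*(-50) = (1 + 2*(-20))*(-50) = (1 - 40)*(-50) = -39*(-50) = 1950)
o*a = 1950*47 = 91650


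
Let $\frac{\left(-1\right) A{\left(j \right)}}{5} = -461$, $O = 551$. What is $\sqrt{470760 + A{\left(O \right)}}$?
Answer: $\sqrt{473065} \approx 687.8$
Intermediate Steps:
$A{\left(j \right)} = 2305$ ($A{\left(j \right)} = \left(-5\right) \left(-461\right) = 2305$)
$\sqrt{470760 + A{\left(O \right)}} = \sqrt{470760 + 2305} = \sqrt{473065}$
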